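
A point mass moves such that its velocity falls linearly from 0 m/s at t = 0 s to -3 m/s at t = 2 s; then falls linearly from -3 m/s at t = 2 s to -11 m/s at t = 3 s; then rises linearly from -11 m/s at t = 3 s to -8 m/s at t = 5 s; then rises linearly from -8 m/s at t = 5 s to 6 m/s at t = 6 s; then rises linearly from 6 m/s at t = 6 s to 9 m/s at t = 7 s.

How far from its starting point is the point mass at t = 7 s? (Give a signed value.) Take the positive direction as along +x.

Displacement is the signed area under the v-t curve.
0–2 s: ½(0 + -3)(2) = -3 m
2–3 s: ½(-3 + -11)(1) = -7 m
3–5 s: ½(-11 + -8)(2) = -19 m
5–6 s: ½(-8 + 6)(1) = -1 m
6–7 s: ½(6 + 9)(1) = 7.5 m
Net displacement = -22.5 m

-22.5 m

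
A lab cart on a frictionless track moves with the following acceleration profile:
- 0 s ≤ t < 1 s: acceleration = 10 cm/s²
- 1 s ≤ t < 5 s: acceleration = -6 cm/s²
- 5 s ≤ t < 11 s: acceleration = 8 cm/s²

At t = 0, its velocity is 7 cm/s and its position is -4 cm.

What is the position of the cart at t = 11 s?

130 cm

On each constant-a segment, Δv = aΔt and Δx = v₀Δt + ½aΔt²; chain segment to segment.
0–1 s: v starts 7 cm/s; Δx = 7·1 + ½·10·1² = 12 cm; v ends 17 cm/s.
1–5 s: v starts 17 cm/s; Δx = 17·4 + ½·-6·4² = 20 cm; v ends -7 cm/s.
5–11 s: v starts -7 cm/s; Δx = -7·6 + ½·8·6² = 102 cm; v ends 41 cm/s.
x(11) = -4 + Σ Δx = 130 cm.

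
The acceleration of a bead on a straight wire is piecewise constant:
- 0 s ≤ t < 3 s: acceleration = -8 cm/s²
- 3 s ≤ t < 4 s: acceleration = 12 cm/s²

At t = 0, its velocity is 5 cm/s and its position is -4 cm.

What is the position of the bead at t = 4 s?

-38 cm

On each constant-a segment, Δv = aΔt and Δx = v₀Δt + ½aΔt²; chain segment to segment.
0–3 s: v starts 5 cm/s; Δx = 5·3 + ½·-8·3² = -21 cm; v ends -19 cm/s.
3–4 s: v starts -19 cm/s; Δx = -19·1 + ½·12·1² = -13 cm; v ends -7 cm/s.
x(4) = -4 + Σ Δx = -38 cm.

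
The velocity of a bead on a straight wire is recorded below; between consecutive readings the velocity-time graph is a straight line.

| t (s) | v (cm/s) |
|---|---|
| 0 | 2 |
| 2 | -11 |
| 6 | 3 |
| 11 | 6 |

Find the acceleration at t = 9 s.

0.6 cm/s²

Acceleration is the slope of the v-t graph on 6–11 s: (6 − 3)/(11 − 6) = 0.6 cm/s².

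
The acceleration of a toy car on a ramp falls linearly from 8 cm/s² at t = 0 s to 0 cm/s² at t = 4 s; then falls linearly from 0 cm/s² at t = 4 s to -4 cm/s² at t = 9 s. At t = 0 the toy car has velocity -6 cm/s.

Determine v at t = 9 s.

0 cm/s

Δv equals the area under the a-t graph; then v = v₀ + Δv.
0–4 s: ½(8 + 0)(4) = 16 cm/s
4–9 s: ½(0 + -4)(5) = -10 cm/s
Δv = 6 cm/s, so v(9) = -6 + (6) = 0 cm/s.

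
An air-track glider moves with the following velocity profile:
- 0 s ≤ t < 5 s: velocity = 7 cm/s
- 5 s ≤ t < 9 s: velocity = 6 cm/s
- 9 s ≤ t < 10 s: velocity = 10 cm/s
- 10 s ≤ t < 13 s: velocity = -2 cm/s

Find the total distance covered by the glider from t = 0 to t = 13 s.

Distance (not displacement) is the total path length: add the absolute areas under v-t.
0–5 s: |7| × 5 = 35 cm
5–9 s: |6| × 4 = 24 cm
9–10 s: |10| × 1 = 10 cm
10–13 s: |-2| × 3 = 6 cm
Total distance = 75 cm

75 cm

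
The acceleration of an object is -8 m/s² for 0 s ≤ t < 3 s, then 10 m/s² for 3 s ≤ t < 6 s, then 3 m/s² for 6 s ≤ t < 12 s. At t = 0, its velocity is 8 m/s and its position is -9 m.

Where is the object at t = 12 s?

On each constant-a segment, Δv = aΔt and Δx = v₀Δt + ½aΔt²; chain segment to segment.
0–3 s: v starts 8 m/s; Δx = 8·3 + ½·-8·3² = -12 m; v ends -16 m/s.
3–6 s: v starts -16 m/s; Δx = -16·3 + ½·10·3² = -3 m; v ends 14 m/s.
6–12 s: v starts 14 m/s; Δx = 14·6 + ½·3·6² = 138 m; v ends 32 m/s.
x(12) = -9 + Σ Δx = 114 m.

114 m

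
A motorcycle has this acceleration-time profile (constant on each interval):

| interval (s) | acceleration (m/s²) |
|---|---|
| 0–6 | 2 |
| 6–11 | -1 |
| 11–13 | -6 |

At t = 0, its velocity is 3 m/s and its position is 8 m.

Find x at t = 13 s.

132.5 m

On each constant-a segment, Δv = aΔt and Δx = v₀Δt + ½aΔt²; chain segment to segment.
0–6 s: v starts 3 m/s; Δx = 3·6 + ½·2·6² = 54 m; v ends 15 m/s.
6–11 s: v starts 15 m/s; Δx = 15·5 + ½·-1·5² = 62.5 m; v ends 10 m/s.
11–13 s: v starts 10 m/s; Δx = 10·2 + ½·-6·2² = 8 m; v ends -2 m/s.
x(13) = 8 + Σ Δx = 132.5 m.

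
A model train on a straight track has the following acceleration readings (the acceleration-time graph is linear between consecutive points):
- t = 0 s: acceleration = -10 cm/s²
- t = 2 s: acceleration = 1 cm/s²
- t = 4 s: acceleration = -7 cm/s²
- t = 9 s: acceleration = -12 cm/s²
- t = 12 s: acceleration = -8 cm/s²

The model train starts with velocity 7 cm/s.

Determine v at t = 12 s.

-85.5 cm/s

Δv equals the area under the a-t graph; then v = v₀ + Δv.
0–2 s: ½(-10 + 1)(2) = -9 cm/s
2–4 s: ½(1 + -7)(2) = -6 cm/s
4–9 s: ½(-7 + -12)(5) = -47.5 cm/s
9–12 s: ½(-12 + -8)(3) = -30 cm/s
Δv = -92.5 cm/s, so v(12) = 7 + (-92.5) = -85.5 cm/s.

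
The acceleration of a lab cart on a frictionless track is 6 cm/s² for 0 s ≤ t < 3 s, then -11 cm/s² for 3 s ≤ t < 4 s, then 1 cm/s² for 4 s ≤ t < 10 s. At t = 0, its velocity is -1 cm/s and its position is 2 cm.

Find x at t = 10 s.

On each constant-a segment, Δv = aΔt and Δx = v₀Δt + ½aΔt²; chain segment to segment.
0–3 s: v starts -1 cm/s; Δx = -1·3 + ½·6·3² = 24 cm; v ends 17 cm/s.
3–4 s: v starts 17 cm/s; Δx = 17·1 + ½·-11·1² = 11.5 cm; v ends 6 cm/s.
4–10 s: v starts 6 cm/s; Δx = 6·6 + ½·1·6² = 54 cm; v ends 12 cm/s.
x(10) = 2 + Σ Δx = 91.5 cm.

91.5 cm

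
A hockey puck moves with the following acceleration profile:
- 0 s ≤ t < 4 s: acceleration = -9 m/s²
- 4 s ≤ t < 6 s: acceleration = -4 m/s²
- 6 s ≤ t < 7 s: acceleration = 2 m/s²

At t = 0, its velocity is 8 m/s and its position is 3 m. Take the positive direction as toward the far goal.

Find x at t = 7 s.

On each constant-a segment, Δv = aΔt and Δx = v₀Δt + ½aΔt²; chain segment to segment.
0–4 s: v starts 8 m/s; Δx = 8·4 + ½·-9·4² = -40 m; v ends -28 m/s.
4–6 s: v starts -28 m/s; Δx = -28·2 + ½·-4·2² = -64 m; v ends -36 m/s.
6–7 s: v starts -36 m/s; Δx = -36·1 + ½·2·1² = -35 m; v ends -34 m/s.
x(7) = 3 + Σ Δx = -136 m.

-136 m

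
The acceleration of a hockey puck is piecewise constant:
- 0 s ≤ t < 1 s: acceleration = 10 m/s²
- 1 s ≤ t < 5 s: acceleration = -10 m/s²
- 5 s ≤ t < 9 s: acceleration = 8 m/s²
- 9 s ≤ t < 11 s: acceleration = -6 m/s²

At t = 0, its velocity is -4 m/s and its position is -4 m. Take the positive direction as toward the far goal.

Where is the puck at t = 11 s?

On each constant-a segment, Δv = aΔt and Δx = v₀Δt + ½aΔt²; chain segment to segment.
0–1 s: v starts -4 m/s; Δx = -4·1 + ½·10·1² = 1 m; v ends 6 m/s.
1–5 s: v starts 6 m/s; Δx = 6·4 + ½·-10·4² = -56 m; v ends -34 m/s.
5–9 s: v starts -34 m/s; Δx = -34·4 + ½·8·4² = -72 m; v ends -2 m/s.
9–11 s: v starts -2 m/s; Δx = -2·2 + ½·-6·2² = -16 m; v ends -14 m/s.
x(11) = -4 + Σ Δx = -147 m.

-147 m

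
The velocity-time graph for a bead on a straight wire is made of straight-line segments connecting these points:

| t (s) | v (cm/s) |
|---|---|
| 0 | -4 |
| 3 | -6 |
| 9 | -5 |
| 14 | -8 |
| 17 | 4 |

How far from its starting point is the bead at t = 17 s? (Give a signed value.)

-86.5 cm

Displacement is the signed area under the v-t curve.
0–3 s: ½(-4 + -6)(3) = -15 cm
3–9 s: ½(-6 + -5)(6) = -33 cm
9–14 s: ½(-5 + -8)(5) = -32.5 cm
14–17 s: ½(-8 + 4)(3) = -6 cm
Net displacement = -86.5 cm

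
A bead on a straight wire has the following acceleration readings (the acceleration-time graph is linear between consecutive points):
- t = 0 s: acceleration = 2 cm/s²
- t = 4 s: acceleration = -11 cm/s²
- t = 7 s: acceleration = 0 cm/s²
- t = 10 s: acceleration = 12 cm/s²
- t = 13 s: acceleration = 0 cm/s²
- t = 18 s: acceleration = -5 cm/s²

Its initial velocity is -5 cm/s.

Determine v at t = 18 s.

Δv equals the area under the a-t graph; then v = v₀ + Δv.
0–4 s: ½(2 + -11)(4) = -18 cm/s
4–7 s: ½(-11 + 0)(3) = -16.5 cm/s
7–10 s: ½(0 + 12)(3) = 18 cm/s
10–13 s: ½(12 + 0)(3) = 18 cm/s
13–18 s: ½(0 + -5)(5) = -12.5 cm/s
Δv = -11 cm/s, so v(18) = -5 + (-11) = -16 cm/s.

-16 cm/s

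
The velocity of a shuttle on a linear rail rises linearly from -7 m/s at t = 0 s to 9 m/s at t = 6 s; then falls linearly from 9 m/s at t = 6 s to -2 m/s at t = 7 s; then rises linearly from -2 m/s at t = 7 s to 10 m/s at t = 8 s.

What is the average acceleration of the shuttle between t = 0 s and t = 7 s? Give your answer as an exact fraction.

Average acceleration = Δv/Δt = (-2 − -7)/(7 − 0) = 5/7 m/s².

5/7 m/s²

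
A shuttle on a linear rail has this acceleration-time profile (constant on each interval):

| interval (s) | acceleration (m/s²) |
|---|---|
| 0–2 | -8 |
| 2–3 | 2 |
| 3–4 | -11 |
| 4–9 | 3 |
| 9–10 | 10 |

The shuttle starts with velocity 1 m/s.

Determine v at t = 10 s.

1 m/s

Δv equals the area under the a-t graph; then v = v₀ + Δv.
0–2 s: -8 × 2 = -16 m/s
2–3 s: 2 × 1 = 2 m/s
3–4 s: -11 × 1 = -11 m/s
4–9 s: 3 × 5 = 15 m/s
9–10 s: 10 × 1 = 10 m/s
Δv = 0 m/s, so v(10) = 1 + (0) = 1 m/s.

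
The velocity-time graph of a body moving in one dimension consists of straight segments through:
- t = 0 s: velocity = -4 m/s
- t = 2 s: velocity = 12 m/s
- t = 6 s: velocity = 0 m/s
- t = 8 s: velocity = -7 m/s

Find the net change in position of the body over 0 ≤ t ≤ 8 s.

25 m

Displacement is the signed area under the v-t curve.
0–2 s: ½(-4 + 12)(2) = 8 m
2–6 s: ½(12 + 0)(4) = 24 m
6–8 s: ½(0 + -7)(2) = -7 m
Net displacement = 25 m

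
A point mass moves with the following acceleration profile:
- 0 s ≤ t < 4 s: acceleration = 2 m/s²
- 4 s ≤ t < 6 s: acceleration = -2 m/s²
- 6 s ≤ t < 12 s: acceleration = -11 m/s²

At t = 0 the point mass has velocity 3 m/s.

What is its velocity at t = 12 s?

Δv equals the area under the a-t graph; then v = v₀ + Δv.
0–4 s: 2 × 4 = 8 m/s
4–6 s: -2 × 2 = -4 m/s
6–12 s: -11 × 6 = -66 m/s
Δv = -62 m/s, so v(12) = 3 + (-62) = -59 m/s.

-59 m/s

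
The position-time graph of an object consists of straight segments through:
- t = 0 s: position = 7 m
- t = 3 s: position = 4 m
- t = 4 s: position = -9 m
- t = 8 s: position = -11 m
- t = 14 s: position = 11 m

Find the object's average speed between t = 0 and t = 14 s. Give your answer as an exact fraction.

Average speed = (total path length)/(elapsed time); on a piecewise-linear x-t graph the path length is Σ|Δx|.
0–3 s: |Δx| = |4 − 7| = 3 m
3–4 s: |Δx| = |-9 − 4| = 13 m
4–8 s: |Δx| = |-11 − -9| = 2 m
8–14 s: |Δx| = |11 − -11| = 22 m
Total path = 40 m; average speed = 40/14 = 20/7 m/s.

20/7 m/s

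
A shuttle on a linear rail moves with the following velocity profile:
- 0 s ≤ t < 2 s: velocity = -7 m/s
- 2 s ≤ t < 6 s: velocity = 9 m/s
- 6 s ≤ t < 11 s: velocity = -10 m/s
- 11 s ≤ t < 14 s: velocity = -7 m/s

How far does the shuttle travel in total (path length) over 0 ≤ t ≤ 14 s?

121 m

Distance (not displacement) is the total path length: add the absolute areas under v-t.
0–2 s: |-7| × 2 = 14 m
2–6 s: |9| × 4 = 36 m
6–11 s: |-10| × 5 = 50 m
11–14 s: |-7| × 3 = 21 m
Total distance = 121 m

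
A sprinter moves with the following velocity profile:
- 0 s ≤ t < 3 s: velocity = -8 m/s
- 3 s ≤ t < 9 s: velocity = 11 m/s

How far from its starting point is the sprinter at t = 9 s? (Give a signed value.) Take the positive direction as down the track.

Displacement is the signed area under the v-t curve.
0–3 s: -8 × 3 = -24 m
3–9 s: 11 × 6 = 66 m
Net displacement = 42 m

42 m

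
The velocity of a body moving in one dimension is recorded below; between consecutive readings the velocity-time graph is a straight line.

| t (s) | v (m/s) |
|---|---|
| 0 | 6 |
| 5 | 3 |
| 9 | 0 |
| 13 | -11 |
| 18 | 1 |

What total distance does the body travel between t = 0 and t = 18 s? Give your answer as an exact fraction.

911/12 m

Total distance travelled is ∫|v| dt — sum the magnitudes of each area piece.
0–5 s: |½(6 + 3)(5)| = 22.5 m
5–9 s: |½(3 + 0)(4)| = 6 m
9–13 s: |½(0 + -11)(4)| = 22 m
13–18 s: v = 0 at t = 211/12 s; triangle areas 605/24 + 5/24 = 305/12 m
Total distance = 911/12 m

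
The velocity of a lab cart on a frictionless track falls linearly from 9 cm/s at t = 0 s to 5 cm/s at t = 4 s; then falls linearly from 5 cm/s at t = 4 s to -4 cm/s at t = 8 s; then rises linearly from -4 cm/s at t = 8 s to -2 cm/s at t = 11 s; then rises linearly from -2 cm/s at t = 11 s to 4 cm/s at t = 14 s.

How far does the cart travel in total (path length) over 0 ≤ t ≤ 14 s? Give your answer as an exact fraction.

460/9 cm

Distance (not displacement) is the total path length: add the absolute areas under v-t.
0–4 s: |½(9 + 5)(4)| = 28 cm
4–8 s: v = 0 at t = 56/9 s; triangle areas 50/9 + 32/9 = 82/9 cm
8–11 s: |½(-4 + -2)(3)| = 9 cm
11–14 s: v = 0 at t = 12 s; triangle areas 1 + 4 = 5 cm
Total distance = 460/9 cm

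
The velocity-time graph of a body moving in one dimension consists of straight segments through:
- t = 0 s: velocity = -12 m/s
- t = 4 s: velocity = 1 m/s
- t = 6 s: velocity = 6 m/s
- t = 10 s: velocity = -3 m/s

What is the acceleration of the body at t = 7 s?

-2.25 m/s²

Acceleration is the slope of the v-t graph on 6–10 s: (-3 − 6)/(10 − 6) = -2.25 m/s².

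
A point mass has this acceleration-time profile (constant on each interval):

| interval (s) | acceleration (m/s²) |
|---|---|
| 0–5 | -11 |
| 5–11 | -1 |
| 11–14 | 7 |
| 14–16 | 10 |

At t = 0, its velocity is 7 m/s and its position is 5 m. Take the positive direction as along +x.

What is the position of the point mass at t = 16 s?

On each constant-a segment, Δv = aΔt and Δx = v₀Δt + ½aΔt²; chain segment to segment.
0–5 s: v starts 7 m/s; Δx = 7·5 + ½·-11·5² = -102.5 m; v ends -48 m/s.
5–11 s: v starts -48 m/s; Δx = -48·6 + ½·-1·6² = -306 m; v ends -54 m/s.
11–14 s: v starts -54 m/s; Δx = -54·3 + ½·7·3² = -130.5 m; v ends -33 m/s.
14–16 s: v starts -33 m/s; Δx = -33·2 + ½·10·2² = -46 m; v ends -13 m/s.
x(16) = 5 + Σ Δx = -580 m.

-580 m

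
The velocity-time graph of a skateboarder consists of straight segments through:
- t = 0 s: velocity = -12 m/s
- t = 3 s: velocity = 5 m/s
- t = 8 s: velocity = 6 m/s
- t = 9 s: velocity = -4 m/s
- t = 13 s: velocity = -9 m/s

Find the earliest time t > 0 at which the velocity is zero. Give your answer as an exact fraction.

t = 36/17 s

v changes sign on 0–3 s (from -12 to 5); the graph is linear there, so v = 0 at t = 0 + (12)·(3 − 0)/(5 − -12) = 36/17 s.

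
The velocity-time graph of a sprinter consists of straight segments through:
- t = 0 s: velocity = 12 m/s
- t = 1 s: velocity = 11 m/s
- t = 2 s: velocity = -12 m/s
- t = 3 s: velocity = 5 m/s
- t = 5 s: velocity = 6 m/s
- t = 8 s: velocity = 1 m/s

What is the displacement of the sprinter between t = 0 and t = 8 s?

29 m

Net displacement equals the area under the velocity-time graph (areas below the axis count negative).
0–1 s: ½(12 + 11)(1) = 11.5 m
1–2 s: ½(11 + -12)(1) = -0.5 m
2–3 s: ½(-12 + 5)(1) = -3.5 m
3–5 s: ½(5 + 6)(2) = 11 m
5–8 s: ½(6 + 1)(3) = 10.5 m
Net displacement = 29 m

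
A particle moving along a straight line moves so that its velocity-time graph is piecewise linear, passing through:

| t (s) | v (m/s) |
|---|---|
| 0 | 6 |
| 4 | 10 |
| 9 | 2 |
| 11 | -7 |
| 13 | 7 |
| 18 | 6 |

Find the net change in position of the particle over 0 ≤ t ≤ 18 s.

89.5 m

Displacement is the signed area under the v-t curve.
0–4 s: ½(6 + 10)(4) = 32 m
4–9 s: ½(10 + 2)(5) = 30 m
9–11 s: ½(2 + -7)(2) = -5 m
11–13 s: ½(-7 + 7)(2) = 0 m
13–18 s: ½(7 + 6)(5) = 32.5 m
Net displacement = 89.5 m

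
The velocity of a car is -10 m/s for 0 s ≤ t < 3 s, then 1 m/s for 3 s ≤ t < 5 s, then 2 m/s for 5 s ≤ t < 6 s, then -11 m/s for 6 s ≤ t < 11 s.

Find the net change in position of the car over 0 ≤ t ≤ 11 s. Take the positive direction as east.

-81 m

Displacement is the signed area under the v-t curve.
0–3 s: -10 × 3 = -30 m
3–5 s: 1 × 2 = 2 m
5–6 s: 2 × 1 = 2 m
6–11 s: -11 × 5 = -55 m
Net displacement = -81 m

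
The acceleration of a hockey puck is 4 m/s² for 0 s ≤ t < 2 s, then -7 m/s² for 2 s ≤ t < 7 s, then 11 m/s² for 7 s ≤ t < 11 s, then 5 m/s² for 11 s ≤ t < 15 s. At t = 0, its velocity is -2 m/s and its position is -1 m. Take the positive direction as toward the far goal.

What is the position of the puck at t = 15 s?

17.5 m

On each constant-a segment, Δv = aΔt and Δx = v₀Δt + ½aΔt²; chain segment to segment.
0–2 s: v starts -2 m/s; Δx = -2·2 + ½·4·2² = 4 m; v ends 6 m/s.
2–7 s: v starts 6 m/s; Δx = 6·5 + ½·-7·5² = -57.5 m; v ends -29 m/s.
7–11 s: v starts -29 m/s; Δx = -29·4 + ½·11·4² = -28 m; v ends 15 m/s.
11–15 s: v starts 15 m/s; Δx = 15·4 + ½·5·4² = 100 m; v ends 35 m/s.
x(15) = -1 + Σ Δx = 17.5 m.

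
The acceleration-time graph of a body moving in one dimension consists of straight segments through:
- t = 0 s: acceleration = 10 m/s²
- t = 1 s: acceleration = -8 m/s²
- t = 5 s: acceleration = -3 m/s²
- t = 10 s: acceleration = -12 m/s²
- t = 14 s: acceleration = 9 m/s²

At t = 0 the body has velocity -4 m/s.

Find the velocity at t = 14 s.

Δv equals the area under the a-t graph; then v = v₀ + Δv.
0–1 s: ½(10 + -8)(1) = 1 m/s
1–5 s: ½(-8 + -3)(4) = -22 m/s
5–10 s: ½(-3 + -12)(5) = -37.5 m/s
10–14 s: ½(-12 + 9)(4) = -6 m/s
Δv = -64.5 m/s, so v(14) = -4 + (-64.5) = -68.5 m/s.

-68.5 m/s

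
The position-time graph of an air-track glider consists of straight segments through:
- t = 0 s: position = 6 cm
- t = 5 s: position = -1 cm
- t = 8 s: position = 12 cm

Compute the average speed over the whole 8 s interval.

2.5 cm/s

Average speed = (total path length)/(elapsed time); on a piecewise-linear x-t graph the path length is Σ|Δx|.
0–5 s: |Δx| = |-1 − 6| = 7 cm
5–8 s: |Δx| = |12 − -1| = 13 cm
Total path = 20 cm; average speed = 20/8 = 2.5 cm/s.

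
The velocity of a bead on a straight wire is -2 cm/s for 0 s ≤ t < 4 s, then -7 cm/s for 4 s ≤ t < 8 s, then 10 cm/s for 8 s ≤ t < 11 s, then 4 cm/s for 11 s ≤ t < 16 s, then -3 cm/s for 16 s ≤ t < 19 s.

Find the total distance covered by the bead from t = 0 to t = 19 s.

95 cm

Total distance travelled is ∫|v| dt — sum the magnitudes of each area piece.
0–4 s: |-2| × 4 = 8 cm
4–8 s: |-7| × 4 = 28 cm
8–11 s: |10| × 3 = 30 cm
11–16 s: |4| × 5 = 20 cm
16–19 s: |-3| × 3 = 9 cm
Total distance = 95 cm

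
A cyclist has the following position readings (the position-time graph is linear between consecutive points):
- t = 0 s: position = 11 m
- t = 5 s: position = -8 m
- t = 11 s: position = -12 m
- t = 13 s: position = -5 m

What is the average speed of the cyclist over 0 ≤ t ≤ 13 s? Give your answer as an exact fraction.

30/13 m/s

Average speed = (total path length)/(elapsed time); on a piecewise-linear x-t graph the path length is Σ|Δx|.
0–5 s: |Δx| = |-8 − 11| = 19 m
5–11 s: |Δx| = |-12 − -8| = 4 m
11–13 s: |Δx| = |-5 − -12| = 7 m
Total path = 30 m; average speed = 30/13 = 30/13 m/s.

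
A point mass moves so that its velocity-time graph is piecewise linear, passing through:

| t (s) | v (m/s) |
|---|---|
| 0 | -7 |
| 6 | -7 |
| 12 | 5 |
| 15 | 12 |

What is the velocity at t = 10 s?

1 m/s

On 6–12 s the graph is linear from -7 to 5 m/s: v(10) = -7 + (5 − -7)·(10 − 6)/(12 − 6) = 1 m/s.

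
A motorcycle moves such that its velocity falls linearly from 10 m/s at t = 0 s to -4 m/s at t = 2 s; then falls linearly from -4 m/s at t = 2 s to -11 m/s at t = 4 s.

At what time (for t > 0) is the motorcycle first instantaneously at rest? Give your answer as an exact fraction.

v changes sign on 0–2 s (from 10 to -4); the graph is linear there, so v = 0 at t = 0 + (-10)·(2 − 0)/(-4 − 10) = 10/7 s.

t = 10/7 s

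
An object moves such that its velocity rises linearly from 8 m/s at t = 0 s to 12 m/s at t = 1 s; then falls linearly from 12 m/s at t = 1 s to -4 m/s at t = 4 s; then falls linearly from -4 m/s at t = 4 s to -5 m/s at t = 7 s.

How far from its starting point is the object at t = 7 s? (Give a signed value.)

8.5 m

Net displacement equals the area under the velocity-time graph (areas below the axis count negative).
0–1 s: ½(8 + 12)(1) = 10 m
1–4 s: ½(12 + -4)(3) = 12 m
4–7 s: ½(-4 + -5)(3) = -13.5 m
Net displacement = 8.5 m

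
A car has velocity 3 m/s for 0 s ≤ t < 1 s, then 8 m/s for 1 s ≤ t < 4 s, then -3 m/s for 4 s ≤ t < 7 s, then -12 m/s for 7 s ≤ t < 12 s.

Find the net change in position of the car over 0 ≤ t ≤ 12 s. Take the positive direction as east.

-42 m

Displacement is the signed area under the v-t curve.
0–1 s: 3 × 1 = 3 m
1–4 s: 8 × 3 = 24 m
4–7 s: -3 × 3 = -9 m
7–12 s: -12 × 5 = -60 m
Net displacement = -42 m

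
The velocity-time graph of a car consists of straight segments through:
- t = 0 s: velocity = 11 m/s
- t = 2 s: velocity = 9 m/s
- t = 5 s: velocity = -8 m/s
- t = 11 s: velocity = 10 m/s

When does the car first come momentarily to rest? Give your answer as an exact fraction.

t = 61/17 s

v changes sign on 2–5 s (from 9 to -8); the graph is linear there, so v = 0 at t = 2 + (-9)·(5 − 2)/(-8 − 9) = 61/17 s.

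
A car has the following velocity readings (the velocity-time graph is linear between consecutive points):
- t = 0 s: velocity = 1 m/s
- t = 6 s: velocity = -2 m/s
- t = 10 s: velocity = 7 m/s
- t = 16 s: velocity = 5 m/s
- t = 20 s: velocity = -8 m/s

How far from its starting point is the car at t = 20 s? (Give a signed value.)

37 m

Net displacement equals the area under the velocity-time graph (areas below the axis count negative).
0–6 s: ½(1 + -2)(6) = -3 m
6–10 s: ½(-2 + 7)(4) = 10 m
10–16 s: ½(7 + 5)(6) = 36 m
16–20 s: ½(5 + -8)(4) = -6 m
Net displacement = 37 m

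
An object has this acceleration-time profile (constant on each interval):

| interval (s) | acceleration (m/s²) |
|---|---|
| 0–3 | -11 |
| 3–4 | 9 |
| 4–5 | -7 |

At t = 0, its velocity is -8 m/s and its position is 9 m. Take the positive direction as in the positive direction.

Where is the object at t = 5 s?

-136.5 m

On each constant-a segment, Δv = aΔt and Δx = v₀Δt + ½aΔt²; chain segment to segment.
0–3 s: v starts -8 m/s; Δx = -8·3 + ½·-11·3² = -73.5 m; v ends -41 m/s.
3–4 s: v starts -41 m/s; Δx = -41·1 + ½·9·1² = -36.5 m; v ends -32 m/s.
4–5 s: v starts -32 m/s; Δx = -32·1 + ½·-7·1² = -35.5 m; v ends -39 m/s.
x(5) = 9 + Σ Δx = -136.5 m.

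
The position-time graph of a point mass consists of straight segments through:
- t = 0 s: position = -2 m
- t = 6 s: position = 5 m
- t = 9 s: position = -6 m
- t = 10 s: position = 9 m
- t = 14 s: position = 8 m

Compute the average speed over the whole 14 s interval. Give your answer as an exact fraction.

Average speed = (total path length)/(elapsed time); on a piecewise-linear x-t graph the path length is Σ|Δx|.
0–6 s: |Δx| = |5 − -2| = 7 m
6–9 s: |Δx| = |-6 − 5| = 11 m
9–10 s: |Δx| = |9 − -6| = 15 m
10–14 s: |Δx| = |8 − 9| = 1 m
Total path = 34 m; average speed = 34/14 = 17/7 m/s.

17/7 m/s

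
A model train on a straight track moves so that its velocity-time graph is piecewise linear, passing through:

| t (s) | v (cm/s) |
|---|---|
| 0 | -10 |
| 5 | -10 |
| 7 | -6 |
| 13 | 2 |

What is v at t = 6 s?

-8 cm/s

On 5–7 s the graph is linear from -10 to -6 cm/s: v(6) = -10 + (-6 − -10)·(6 − 5)/(7 − 5) = -8 cm/s.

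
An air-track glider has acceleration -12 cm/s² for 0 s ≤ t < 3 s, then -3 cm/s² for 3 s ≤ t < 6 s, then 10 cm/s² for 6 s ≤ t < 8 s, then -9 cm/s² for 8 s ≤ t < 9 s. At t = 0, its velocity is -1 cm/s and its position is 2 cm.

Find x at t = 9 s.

-282 cm

On each constant-a segment, Δv = aΔt and Δx = v₀Δt + ½aΔt²; chain segment to segment.
0–3 s: v starts -1 cm/s; Δx = -1·3 + ½·-12·3² = -57 cm; v ends -37 cm/s.
3–6 s: v starts -37 cm/s; Δx = -37·3 + ½·-3·3² = -124.5 cm; v ends -46 cm/s.
6–8 s: v starts -46 cm/s; Δx = -46·2 + ½·10·2² = -72 cm; v ends -26 cm/s.
8–9 s: v starts -26 cm/s; Δx = -26·1 + ½·-9·1² = -30.5 cm; v ends -35 cm/s.
x(9) = 2 + Σ Δx = -282 cm.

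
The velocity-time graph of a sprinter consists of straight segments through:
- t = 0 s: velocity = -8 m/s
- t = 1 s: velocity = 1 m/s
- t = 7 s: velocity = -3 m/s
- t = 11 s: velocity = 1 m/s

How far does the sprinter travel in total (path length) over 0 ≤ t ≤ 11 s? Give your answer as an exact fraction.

Distance (not displacement) is the total path length: add the absolute areas under v-t.
0–1 s: v = 0 at t = 8/9 s; triangle areas 32/9 + 1/18 = 65/18 m
1–7 s: v = 0 at t = 2.5 s; triangle areas 0.75 + 6.75 = 7.5 m
7–11 s: v = 0 at t = 10 s; triangle areas 4.5 + 0.5 = 5 m
Total distance = 145/9 m

145/9 m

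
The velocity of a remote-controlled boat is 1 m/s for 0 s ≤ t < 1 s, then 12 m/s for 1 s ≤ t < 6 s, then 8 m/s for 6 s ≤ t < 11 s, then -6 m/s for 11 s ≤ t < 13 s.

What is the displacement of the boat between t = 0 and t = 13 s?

89 m

Displacement is the signed area under the v-t curve.
0–1 s: 1 × 1 = 1 m
1–6 s: 12 × 5 = 60 m
6–11 s: 8 × 5 = 40 m
11–13 s: -6 × 2 = -12 m
Net displacement = 89 m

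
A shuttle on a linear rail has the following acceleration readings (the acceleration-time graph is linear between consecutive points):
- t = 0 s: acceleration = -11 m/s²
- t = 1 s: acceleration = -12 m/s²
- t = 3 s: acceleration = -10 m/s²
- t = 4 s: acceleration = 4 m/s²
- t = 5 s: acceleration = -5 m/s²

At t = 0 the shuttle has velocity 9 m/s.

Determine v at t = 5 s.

Δv equals the area under the a-t graph; then v = v₀ + Δv.
0–1 s: ½(-11 + -12)(1) = -11.5 m/s
1–3 s: ½(-12 + -10)(2) = -22 m/s
3–4 s: ½(-10 + 4)(1) = -3 m/s
4–5 s: ½(4 + -5)(1) = -0.5 m/s
Δv = -37 m/s, so v(5) = 9 + (-37) = -28 m/s.

-28 m/s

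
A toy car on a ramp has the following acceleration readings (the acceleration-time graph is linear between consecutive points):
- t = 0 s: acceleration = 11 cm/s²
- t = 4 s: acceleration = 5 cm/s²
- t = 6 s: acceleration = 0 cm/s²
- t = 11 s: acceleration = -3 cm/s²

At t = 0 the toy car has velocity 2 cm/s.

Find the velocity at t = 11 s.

31.5 cm/s

Δv equals the area under the a-t graph; then v = v₀ + Δv.
0–4 s: ½(11 + 5)(4) = 32 cm/s
4–6 s: ½(5 + 0)(2) = 5 cm/s
6–11 s: ½(0 + -3)(5) = -7.5 cm/s
Δv = 29.5 cm/s, so v(11) = 2 + (29.5) = 31.5 cm/s.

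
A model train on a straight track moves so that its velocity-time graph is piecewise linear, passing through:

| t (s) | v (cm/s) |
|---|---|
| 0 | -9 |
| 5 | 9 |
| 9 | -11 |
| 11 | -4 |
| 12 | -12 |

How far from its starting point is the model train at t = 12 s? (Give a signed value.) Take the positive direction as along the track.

Displacement is the signed area under the v-t curve.
0–5 s: ½(-9 + 9)(5) = 0 cm
5–9 s: ½(9 + -11)(4) = -4 cm
9–11 s: ½(-11 + -4)(2) = -15 cm
11–12 s: ½(-4 + -12)(1) = -8 cm
Net displacement = -27 cm

-27 cm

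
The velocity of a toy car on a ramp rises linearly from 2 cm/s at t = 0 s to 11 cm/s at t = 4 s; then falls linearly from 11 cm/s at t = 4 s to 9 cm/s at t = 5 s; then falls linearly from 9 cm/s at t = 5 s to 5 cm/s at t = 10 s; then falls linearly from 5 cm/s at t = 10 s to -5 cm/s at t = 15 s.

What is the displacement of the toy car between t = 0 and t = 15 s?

71 cm

Displacement is the signed area under the v-t curve.
0–4 s: ½(2 + 11)(4) = 26 cm
4–5 s: ½(11 + 9)(1) = 10 cm
5–10 s: ½(9 + 5)(5) = 35 cm
10–15 s: ½(5 + -5)(5) = 0 cm
Net displacement = 71 cm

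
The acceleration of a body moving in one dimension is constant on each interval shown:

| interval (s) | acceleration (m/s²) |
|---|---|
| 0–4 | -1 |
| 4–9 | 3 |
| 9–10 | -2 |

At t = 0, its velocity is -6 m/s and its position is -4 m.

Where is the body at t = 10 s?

On each constant-a segment, Δv = aΔt and Δx = v₀Δt + ½aΔt²; chain segment to segment.
0–4 s: v starts -6 m/s; Δx = -6·4 + ½·-1·4² = -32 m; v ends -10 m/s.
4–9 s: v starts -10 m/s; Δx = -10·5 + ½·3·5² = -12.5 m; v ends 5 m/s.
9–10 s: v starts 5 m/s; Δx = 5·1 + ½·-2·1² = 4 m; v ends 3 m/s.
x(10) = -4 + Σ Δx = -44.5 m.

-44.5 m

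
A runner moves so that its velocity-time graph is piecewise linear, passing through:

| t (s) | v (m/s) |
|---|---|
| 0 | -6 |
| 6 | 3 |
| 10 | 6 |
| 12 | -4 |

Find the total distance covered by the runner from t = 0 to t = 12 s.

38.2 m

Total distance travelled is ∫|v| dt — sum the magnitudes of each area piece.
0–6 s: v = 0 at t = 4 s; triangle areas 12 + 3 = 15 m
6–10 s: |½(3 + 6)(4)| = 18 m
10–12 s: v = 0 at t = 11.2 s; triangle areas 3.6 + 1.6 = 5.2 m
Total distance = 38.2 m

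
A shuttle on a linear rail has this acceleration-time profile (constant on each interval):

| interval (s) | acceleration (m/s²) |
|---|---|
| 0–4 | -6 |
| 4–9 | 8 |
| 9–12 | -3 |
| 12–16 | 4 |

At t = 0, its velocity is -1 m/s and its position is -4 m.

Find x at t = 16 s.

On each constant-a segment, Δv = aΔt and Δx = v₀Δt + ½aΔt²; chain segment to segment.
0–4 s: v starts -1 m/s; Δx = -1·4 + ½·-6·4² = -52 m; v ends -25 m/s.
4–9 s: v starts -25 m/s; Δx = -25·5 + ½·8·5² = -25 m; v ends 15 m/s.
9–12 s: v starts 15 m/s; Δx = 15·3 + ½·-3·3² = 31.5 m; v ends 6 m/s.
12–16 s: v starts 6 m/s; Δx = 6·4 + ½·4·4² = 56 m; v ends 22 m/s.
x(16) = -4 + Σ Δx = 6.5 m.

6.5 m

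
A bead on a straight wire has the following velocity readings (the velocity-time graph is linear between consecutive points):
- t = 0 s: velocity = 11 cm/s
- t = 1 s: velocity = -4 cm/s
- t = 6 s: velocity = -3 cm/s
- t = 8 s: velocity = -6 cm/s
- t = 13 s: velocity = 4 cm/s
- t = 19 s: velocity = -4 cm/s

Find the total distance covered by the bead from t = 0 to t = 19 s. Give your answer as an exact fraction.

841/15 cm

Distance (not displacement) is the total path length: add the absolute areas under v-t.
0–1 s: v = 0 at t = 11/15 s; triangle areas 121/30 + 8/15 = 137/30 cm
1–6 s: |½(-4 + -3)(5)| = 17.5 cm
6–8 s: |½(-3 + -6)(2)| = 9 cm
8–13 s: v = 0 at t = 11 s; triangle areas 9 + 4 = 13 cm
13–19 s: v = 0 at t = 16 s; triangle areas 6 + 6 = 12 cm
Total distance = 841/15 cm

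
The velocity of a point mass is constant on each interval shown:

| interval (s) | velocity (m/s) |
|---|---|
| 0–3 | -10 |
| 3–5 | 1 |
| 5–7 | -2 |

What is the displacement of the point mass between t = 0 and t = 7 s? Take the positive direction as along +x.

-32 m

Net displacement equals the area under the velocity-time graph (areas below the axis count negative).
0–3 s: -10 × 3 = -30 m
3–5 s: 1 × 2 = 2 m
5–7 s: -2 × 2 = -4 m
Net displacement = -32 m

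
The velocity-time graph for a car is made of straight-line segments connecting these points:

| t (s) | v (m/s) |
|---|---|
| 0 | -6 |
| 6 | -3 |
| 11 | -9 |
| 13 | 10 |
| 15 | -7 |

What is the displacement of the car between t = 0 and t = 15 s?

Net displacement equals the area under the velocity-time graph (areas below the axis count negative).
0–6 s: ½(-6 + -3)(6) = -27 m
6–11 s: ½(-3 + -9)(5) = -30 m
11–13 s: ½(-9 + 10)(2) = 1 m
13–15 s: ½(10 + -7)(2) = 3 m
Net displacement = -53 m

-53 m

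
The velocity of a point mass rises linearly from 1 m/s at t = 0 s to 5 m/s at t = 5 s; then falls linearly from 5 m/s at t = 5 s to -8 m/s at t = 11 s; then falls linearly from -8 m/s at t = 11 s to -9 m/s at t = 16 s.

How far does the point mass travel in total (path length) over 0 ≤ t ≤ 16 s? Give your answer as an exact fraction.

2029/26 m

Total distance travelled is ∫|v| dt — sum the magnitudes of each area piece.
0–5 s: |½(1 + 5)(5)| = 15 m
5–11 s: v = 0 at t = 95/13 s; triangle areas 75/13 + 192/13 = 267/13 m
11–16 s: |½(-8 + -9)(5)| = 42.5 m
Total distance = 2029/26 m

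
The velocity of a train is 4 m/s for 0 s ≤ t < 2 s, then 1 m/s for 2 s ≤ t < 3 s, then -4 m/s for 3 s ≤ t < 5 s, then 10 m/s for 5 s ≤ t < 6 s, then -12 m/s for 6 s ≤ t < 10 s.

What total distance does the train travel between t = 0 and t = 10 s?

75 m

Distance (not displacement) is the total path length: add the absolute areas under v-t.
0–2 s: |4| × 2 = 8 m
2–3 s: |1| × 1 = 1 m
3–5 s: |-4| × 2 = 8 m
5–6 s: |10| × 1 = 10 m
6–10 s: |-12| × 4 = 48 m
Total distance = 75 m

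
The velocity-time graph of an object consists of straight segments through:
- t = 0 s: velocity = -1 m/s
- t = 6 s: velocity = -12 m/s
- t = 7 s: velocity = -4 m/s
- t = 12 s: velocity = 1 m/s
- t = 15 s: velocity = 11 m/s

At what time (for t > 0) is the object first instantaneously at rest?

v changes sign on 7–12 s (from -4 to 1); the graph is linear there, so v = 0 at t = 7 + (4)·(12 − 7)/(1 − -4) = 11 s.

t = 11 s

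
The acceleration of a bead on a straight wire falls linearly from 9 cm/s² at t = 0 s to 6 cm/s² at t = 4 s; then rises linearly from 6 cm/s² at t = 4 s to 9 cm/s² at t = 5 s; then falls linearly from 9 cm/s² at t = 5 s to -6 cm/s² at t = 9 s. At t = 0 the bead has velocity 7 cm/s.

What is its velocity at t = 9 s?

50.5 cm/s

Δv equals the area under the a-t graph; then v = v₀ + Δv.
0–4 s: ½(9 + 6)(4) = 30 cm/s
4–5 s: ½(6 + 9)(1) = 7.5 cm/s
5–9 s: ½(9 + -6)(4) = 6 cm/s
Δv = 43.5 cm/s, so v(9) = 7 + (43.5) = 50.5 cm/s.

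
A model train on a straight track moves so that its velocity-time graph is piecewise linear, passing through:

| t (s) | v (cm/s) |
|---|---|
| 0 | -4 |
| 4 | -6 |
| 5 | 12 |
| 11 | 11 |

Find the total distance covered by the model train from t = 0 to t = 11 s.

94 cm

Total distance travelled is ∫|v| dt — sum the magnitudes of each area piece.
0–4 s: |½(-4 + -6)(4)| = 20 cm
4–5 s: v = 0 at t = 13/3 s; triangle areas 1 + 4 = 5 cm
5–11 s: |½(12 + 11)(6)| = 69 cm
Total distance = 94 cm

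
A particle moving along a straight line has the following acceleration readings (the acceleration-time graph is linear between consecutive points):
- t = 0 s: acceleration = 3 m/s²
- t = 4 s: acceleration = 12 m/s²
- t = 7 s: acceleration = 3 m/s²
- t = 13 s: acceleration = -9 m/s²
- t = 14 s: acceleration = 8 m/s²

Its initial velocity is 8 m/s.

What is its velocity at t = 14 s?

Δv equals the area under the a-t graph; then v = v₀ + Δv.
0–4 s: ½(3 + 12)(4) = 30 m/s
4–7 s: ½(12 + 3)(3) = 22.5 m/s
7–13 s: ½(3 + -9)(6) = -18 m/s
13–14 s: ½(-9 + 8)(1) = -0.5 m/s
Δv = 34 m/s, so v(14) = 8 + (34) = 42 m/s.

42 m/s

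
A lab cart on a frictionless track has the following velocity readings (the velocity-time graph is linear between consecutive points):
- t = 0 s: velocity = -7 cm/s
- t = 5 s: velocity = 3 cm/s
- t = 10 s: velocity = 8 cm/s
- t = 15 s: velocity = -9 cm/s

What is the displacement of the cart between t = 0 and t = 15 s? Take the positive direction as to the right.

Net displacement equals the area under the velocity-time graph (areas below the axis count negative).
0–5 s: ½(-7 + 3)(5) = -10 cm
5–10 s: ½(3 + 8)(5) = 27.5 cm
10–15 s: ½(8 + -9)(5) = -2.5 cm
Net displacement = 15 cm

15 cm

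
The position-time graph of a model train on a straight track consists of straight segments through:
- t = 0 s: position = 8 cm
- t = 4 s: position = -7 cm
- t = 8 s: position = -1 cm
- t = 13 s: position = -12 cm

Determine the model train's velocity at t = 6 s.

Velocity is the slope of the x-t graph on 4–8 s: (-1 − -7)/(8 − 4) = 1.5 cm/s.

1.5 cm/s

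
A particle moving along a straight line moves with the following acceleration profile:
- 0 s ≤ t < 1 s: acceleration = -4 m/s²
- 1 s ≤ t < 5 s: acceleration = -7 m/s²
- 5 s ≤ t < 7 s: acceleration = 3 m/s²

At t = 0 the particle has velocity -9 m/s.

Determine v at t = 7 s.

Δv equals the area under the a-t graph; then v = v₀ + Δv.
0–1 s: -4 × 1 = -4 m/s
1–5 s: -7 × 4 = -28 m/s
5–7 s: 3 × 2 = 6 m/s
Δv = -26 m/s, so v(7) = -9 + (-26) = -35 m/s.

-35 m/s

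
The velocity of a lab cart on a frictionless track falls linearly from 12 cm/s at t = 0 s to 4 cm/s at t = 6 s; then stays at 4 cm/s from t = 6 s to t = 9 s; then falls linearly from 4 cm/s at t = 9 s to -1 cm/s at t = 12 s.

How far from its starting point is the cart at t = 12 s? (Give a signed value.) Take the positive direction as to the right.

64.5 cm

Displacement is the signed area under the v-t curve.
0–6 s: ½(12 + 4)(6) = 48 cm
6–9 s: 4 × 3 = 12 cm
9–12 s: ½(4 + -1)(3) = 4.5 cm
Net displacement = 64.5 cm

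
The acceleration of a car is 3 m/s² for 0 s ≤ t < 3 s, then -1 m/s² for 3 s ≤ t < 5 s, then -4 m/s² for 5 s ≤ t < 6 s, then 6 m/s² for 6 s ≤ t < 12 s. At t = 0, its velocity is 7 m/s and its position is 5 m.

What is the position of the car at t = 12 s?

249.5 m

On each constant-a segment, Δv = aΔt and Δx = v₀Δt + ½aΔt²; chain segment to segment.
0–3 s: v starts 7 m/s; Δx = 7·3 + ½·3·3² = 34.5 m; v ends 16 m/s.
3–5 s: v starts 16 m/s; Δx = 16·2 + ½·-1·2² = 30 m; v ends 14 m/s.
5–6 s: v starts 14 m/s; Δx = 14·1 + ½·-4·1² = 12 m; v ends 10 m/s.
6–12 s: v starts 10 m/s; Δx = 10·6 + ½·6·6² = 168 m; v ends 46 m/s.
x(12) = 5 + Σ Δx = 249.5 m.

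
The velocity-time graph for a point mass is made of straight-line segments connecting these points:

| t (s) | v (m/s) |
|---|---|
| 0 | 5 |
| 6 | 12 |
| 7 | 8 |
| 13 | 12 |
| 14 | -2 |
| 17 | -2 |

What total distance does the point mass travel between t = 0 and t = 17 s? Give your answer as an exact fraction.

Distance (not displacement) is the total path length: add the absolute areas under v-t.
0–6 s: |½(5 + 12)(6)| = 51 m
6–7 s: |½(12 + 8)(1)| = 10 m
7–13 s: |½(8 + 12)(6)| = 60 m
13–14 s: v = 0 at t = 97/7 s; triangle areas 36/7 + 1/7 = 37/7 m
14–17 s: |-2| × 3 = 6 m
Total distance = 926/7 m

926/7 m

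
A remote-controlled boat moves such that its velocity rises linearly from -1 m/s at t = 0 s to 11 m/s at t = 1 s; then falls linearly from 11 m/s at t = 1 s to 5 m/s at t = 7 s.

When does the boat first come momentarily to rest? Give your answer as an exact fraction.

v changes sign on 0–1 s (from -1 to 11); the graph is linear there, so v = 0 at t = 0 + (1)·(1 − 0)/(11 − -1) = 1/12 s.

t = 1/12 s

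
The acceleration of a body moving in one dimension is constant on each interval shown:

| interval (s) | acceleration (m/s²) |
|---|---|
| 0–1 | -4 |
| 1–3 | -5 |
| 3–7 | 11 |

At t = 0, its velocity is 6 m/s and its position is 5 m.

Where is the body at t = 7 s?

59 m

On each constant-a segment, Δv = aΔt and Δx = v₀Δt + ½aΔt²; chain segment to segment.
0–1 s: v starts 6 m/s; Δx = 6·1 + ½·-4·1² = 4 m; v ends 2 m/s.
1–3 s: v starts 2 m/s; Δx = 2·2 + ½·-5·2² = -6 m; v ends -8 m/s.
3–7 s: v starts -8 m/s; Δx = -8·4 + ½·11·4² = 56 m; v ends 36 m/s.
x(7) = 5 + Σ Δx = 59 m.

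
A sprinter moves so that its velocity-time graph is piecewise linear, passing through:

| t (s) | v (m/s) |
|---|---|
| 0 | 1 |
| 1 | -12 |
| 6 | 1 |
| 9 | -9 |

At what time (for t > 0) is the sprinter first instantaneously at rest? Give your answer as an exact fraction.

t = 1/13 s

v changes sign on 0–1 s (from 1 to -12); the graph is linear there, so v = 0 at t = 0 + (-1)·(1 − 0)/(-12 − 1) = 1/13 s.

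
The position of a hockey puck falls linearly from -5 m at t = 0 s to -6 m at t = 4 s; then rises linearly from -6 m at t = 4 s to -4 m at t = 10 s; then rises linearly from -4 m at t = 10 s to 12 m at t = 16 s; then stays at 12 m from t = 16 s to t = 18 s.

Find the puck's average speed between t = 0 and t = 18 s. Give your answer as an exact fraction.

19/18 m/s

Average speed = (total path length)/(elapsed time); on a piecewise-linear x-t graph the path length is Σ|Δx|.
0–4 s: |Δx| = |-6 − -5| = 1 m
4–10 s: |Δx| = |-4 − -6| = 2 m
10–16 s: |Δx| = |12 − -4| = 16 m
16–18 s: |Δx| = |12 − 12| = 0 m
Total path = 19 m; average speed = 19/18 = 19/18 m/s.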